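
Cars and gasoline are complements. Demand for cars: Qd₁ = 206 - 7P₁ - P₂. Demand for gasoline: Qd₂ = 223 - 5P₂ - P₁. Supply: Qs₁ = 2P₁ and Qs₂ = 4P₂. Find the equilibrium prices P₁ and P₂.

Market 1: 206 - 7P₁ - P₂ = 2P₁ → 9P₁ + P₂ = 206.
Market 2: 9P₂ + P₁ = 223.
Eliminating P₂: 9×(1) − 1×(2) gives 80P₁ = 1631, so P₁ = 20.3875.
Back-substitute into (2): P₂ = (223 − 1×20.3875) / 9 = 22.5125.

P₁ = 20.3875, P₂ = 22.5125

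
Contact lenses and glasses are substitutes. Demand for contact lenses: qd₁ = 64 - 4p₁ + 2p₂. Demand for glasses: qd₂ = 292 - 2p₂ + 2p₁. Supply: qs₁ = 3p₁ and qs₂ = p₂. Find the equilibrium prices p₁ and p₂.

p₁ = 776/17, p₂ = 2172/17

Market 1: 64 - 4p₁ + 2p₂ = 3p₁ → 7p₁ - 2p₂ = 64.
Market 2: 3p₂ - 2p₁ = 292.
Eliminating p₂: 3×(1) + 2×(2) gives 17p₁ = 776, so p₁ = 776/17.
Back-substitute into (2): p₂ = (292 + 2×776/17) / 3 = 2172/17.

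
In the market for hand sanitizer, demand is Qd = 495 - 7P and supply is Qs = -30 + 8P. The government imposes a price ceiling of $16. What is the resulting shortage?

Equilibrium price would be P* = 35, so the ceiling at 16 binds.
At P = 16: Qd = 495 − 7(16) = 383, Qs = -30 + 8(16) = 98.
Shortage = 383 − 98 = 285.

Shortage = 285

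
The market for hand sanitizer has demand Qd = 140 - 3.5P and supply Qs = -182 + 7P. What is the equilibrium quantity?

Q* = 98/3

Set Qd = Qs: 140 - 3.5P = -182 + 7P.
322 = 10.5P, so P* = 92/3.
Q* = 140 − 3.5(92/3) = 98/3.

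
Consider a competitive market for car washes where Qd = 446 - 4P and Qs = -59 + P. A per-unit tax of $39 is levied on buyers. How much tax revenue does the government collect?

Tax revenue = 421.2

Pre-tax equilibrium: P* = 101, Q* = 42.
Tax on buyers shifts demand to Qd = 446 − 4(P + 39) = 290 - 4P.
290 - 4P = -59 + P gives seller price Ps = 69.8; buyers pay Pb = 69.8 + 39 = 108.8.
New quantity: Q = 446 − 4(108.8) = 10.8.
Revenue = 39 × 10.8 = 421.2.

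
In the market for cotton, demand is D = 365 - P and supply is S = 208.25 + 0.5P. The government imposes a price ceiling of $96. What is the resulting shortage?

Equilibrium price would be P* = 104.5, so the ceiling at 96 binds.
At P = 96: D = 365 − 1(96) = 269, S = 208.25 + 0.5(96) = 256.25.
Shortage = 269 − 256.25 = 12.75.

Shortage = 12.75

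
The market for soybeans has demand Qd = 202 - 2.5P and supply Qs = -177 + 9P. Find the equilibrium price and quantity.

Set Qd = Qs: 202 - 2.5P = -177 + 9P.
379 = 11.5P, so P* = 758/23.
Q* = 202 − 2.5(758/23) = 2751/23.

P* = 758/23, Q* = 2751/23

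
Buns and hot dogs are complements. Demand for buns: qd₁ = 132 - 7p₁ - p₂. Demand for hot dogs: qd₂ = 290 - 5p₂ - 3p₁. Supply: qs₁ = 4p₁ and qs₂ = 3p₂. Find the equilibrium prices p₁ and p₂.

Market 1: 132 - 7p₁ - p₂ = 4p₁ → 11p₁ + p₂ = 132.
Market 2: 8p₂ + 3p₁ = 290.
Eliminating p₂: 8×(1) − 1×(2) gives 85p₁ = 766, so p₁ = 766/85.
Back-substitute into (2): p₂ = (290 − 3×766/85) / 8 = 2794/85.

p₁ = 766/85, p₂ = 2794/85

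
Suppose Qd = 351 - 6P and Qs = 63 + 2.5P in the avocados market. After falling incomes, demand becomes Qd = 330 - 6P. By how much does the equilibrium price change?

ΔP = -42/17

Original equilibrium: P* = 576/17, Q* = 2511/17.
New equilibrium: 330 - 6P = 63 + 2.5P, so 267 = 8.5P and P' = 534/17; Q' = 330 − 6(534/17) = 2406/17.
Change in price: 534/17 − 576/17 = -42/17.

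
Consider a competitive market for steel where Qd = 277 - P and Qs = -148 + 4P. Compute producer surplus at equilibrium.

Equilibrium: 277 - P = -148 + 4P gives P* = 85, Q* = 192.
Supply starts at P = 37 (where Qs = 0).
PS = ½(85 − 37)(192) = 4608.

Producer surplus = 4608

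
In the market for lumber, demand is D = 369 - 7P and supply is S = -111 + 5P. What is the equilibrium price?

P* = 40

Set D = S: 369 - 7P = -111 + 5P.
480 = 12P, so P* = 40.
Q* = 369 − 7(40) = 89.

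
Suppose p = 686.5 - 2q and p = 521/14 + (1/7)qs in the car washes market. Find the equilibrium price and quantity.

Set the two price expressions equal: 686.5 - 2q = 521/14 + (1/7)q.
4545/7 = (15/7)q, so q* = 303.
p* = 686.5 − (2)(303) = 80.5.

p* = 80.5, q* = 303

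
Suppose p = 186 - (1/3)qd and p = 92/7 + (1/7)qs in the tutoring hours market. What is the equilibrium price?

p* = 65

Set the two price expressions equal: 186 - (1/3)q = 92/7 + (1/7)q.
1210/7 = (10/21)q, so q* = 363.
p* = 186 − (1/3)(363) = 65.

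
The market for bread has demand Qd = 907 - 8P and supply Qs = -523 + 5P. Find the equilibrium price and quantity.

P* = 110, Q* = 27

Set Qd = Qs: 907 - 8P = -523 + 5P.
1430 = 13P, so P* = 110.
Q* = 907 − 8(110) = 27.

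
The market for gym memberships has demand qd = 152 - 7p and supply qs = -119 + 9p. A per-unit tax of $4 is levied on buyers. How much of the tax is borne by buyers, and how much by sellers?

Pre-tax equilibrium: p* = 16.9375, q* = 33.4375.
Tax on buyers shifts demand to qd = 152 − 7(p + 4) = 124 - 7p.
124 - 7p = -119 + 9p gives seller price ps = 15.1875; buyers pay pb = 15.1875 + 4 = 19.1875.
New quantity: q = 152 − 7(19.1875) = 17.6875.
Buyer burden = 19.1875 − 16.9375 = 2.25; seller burden = 16.9375 − 15.1875 = 1.75.

Buyers bear $2.25, sellers bear $1.75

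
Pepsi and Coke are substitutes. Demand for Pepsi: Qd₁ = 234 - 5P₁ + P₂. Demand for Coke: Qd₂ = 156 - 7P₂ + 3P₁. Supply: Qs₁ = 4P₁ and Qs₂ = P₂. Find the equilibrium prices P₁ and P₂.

Market 1: 234 - 5P₁ + P₂ = 4P₁ → 9P₁ - P₂ = 234.
Market 2: 8P₂ - 3P₁ = 156.
Eliminating P₂: 8×(1) + 1×(2) gives 69P₁ = 2028, so P₁ = 676/23.
Back-substitute into (2): P₂ = (156 + 3×676/23) / 8 = 702/23.

P₁ = 676/23, P₂ = 702/23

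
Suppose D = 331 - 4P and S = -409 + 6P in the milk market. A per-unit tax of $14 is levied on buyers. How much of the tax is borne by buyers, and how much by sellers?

Buyers bear $8.4, sellers bear $5.6

Pre-tax equilibrium: P* = 74, Q* = 35.
Tax on buyers shifts demand to D = 331 − 4(P + 14) = 275 - 4P.
275 - 4P = -409 + 6P gives seller price Ps = 68.4; buyers pay Pb = 68.4 + 14 = 82.4.
New quantity: Q = 331 − 4(82.4) = 1.4.
Buyer burden = 82.4 − 74 = 8.4; seller burden = 74 − 68.4 = 5.6.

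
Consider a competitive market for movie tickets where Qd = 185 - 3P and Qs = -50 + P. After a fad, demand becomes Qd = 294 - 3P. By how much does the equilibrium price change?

ΔP = 27.25

Original equilibrium: P* = 58.75, Q* = 8.75.
New equilibrium: 294 - 3P = -50 + P, so 344 = 4P and P' = 86; Q' = 294 − 3(86) = 36.
Change in price: 86 − 58.75 = 27.25.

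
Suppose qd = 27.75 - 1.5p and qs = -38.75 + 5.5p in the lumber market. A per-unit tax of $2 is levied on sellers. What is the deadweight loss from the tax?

Pre-tax equilibrium: p* = 9.5, q* = 13.5.
Tax on sellers shifts supply to qs = -38.75 + 5.5(p − 2) = -49.75 + 5.5p.
27.75 - 1.5p = -49.75 + 5.5p gives buyer price pb = 155/14; sellers receive ps = 155/14 − 2 = 127/14.
New quantity: q = 27.75 − 1.5(155/14) = 78/7.
DWL = ½ × 2 × (13.5 − 78/7) = 33/14.

Deadweight loss = 33/14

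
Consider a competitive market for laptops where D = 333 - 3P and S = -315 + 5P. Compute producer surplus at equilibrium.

Producer surplus = 810

Equilibrium: 333 - 3P = -315 + 5P gives P* = 81, Q* = 90.
Supply starts at P = 63 (where S = 0).
PS = ½(81 − 63)(90) = 810.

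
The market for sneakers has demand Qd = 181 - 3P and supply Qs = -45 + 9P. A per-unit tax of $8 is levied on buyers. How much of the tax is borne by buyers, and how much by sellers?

Pre-tax equilibrium: P* = 113/6, Q* = 124.5.
Tax on buyers shifts demand to Qd = 181 − 3(P + 8) = 157 - 3P.
157 - 3P = -45 + 9P gives seller price Ps = 101/6; buyers pay Pb = 101/6 + 8 = 149/6.
New quantity: Q = 181 − 3(149/6) = 106.5.
Buyer burden = 149/6 − 113/6 = 6; seller burden = 113/6 − 101/6 = 2.

Buyers bear $6, sellers bear $2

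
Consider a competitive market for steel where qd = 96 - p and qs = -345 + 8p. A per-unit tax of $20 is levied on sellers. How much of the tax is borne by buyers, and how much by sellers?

Pre-tax equilibrium: p* = 49, q* = 47.
Tax on sellers shifts supply to qs = -345 + 8(p − 20) = -505 + 8p.
96 - p = -505 + 8p gives buyer price pb = 601/9; sellers receive ps = 601/9 − 20 = 421/9.
New quantity: q = 96 − 1(601/9) = 263/9.
Buyer burden = 601/9 − 49 = 160/9; seller burden = 49 − 421/9 = 20/9.

Buyers bear 160/9, sellers bear 20/9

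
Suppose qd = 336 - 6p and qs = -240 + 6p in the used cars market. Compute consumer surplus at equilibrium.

Consumer surplus = 192

Equilibrium: 336 - 6p = -240 + 6p gives p* = 48, q* = 48.
Demand choke price (qd = 0): p = 56.
CS = ½(56 − 48)(48) = 192.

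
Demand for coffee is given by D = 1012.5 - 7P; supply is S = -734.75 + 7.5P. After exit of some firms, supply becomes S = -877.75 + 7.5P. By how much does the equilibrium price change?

ΔP = 286/29

Original equilibrium: P* = 120.5, Q* = 169.
New equilibrium: 1012.5 - 7P = -877.75 + 7.5P, so 1890.25 = 14.5P and P' = 7561/58; Q' = 1012.5 − 7(7561/58) = 2899/29.
Change in price: 7561/58 − 120.5 = 286/29.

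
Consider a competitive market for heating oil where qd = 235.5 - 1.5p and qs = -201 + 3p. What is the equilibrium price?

p* = 97

Set qd = qs: 235.5 - 1.5p = -201 + 3p.
436.5 = 4.5p, so p* = 97.
q* = 235.5 − 1.5(97) = 90.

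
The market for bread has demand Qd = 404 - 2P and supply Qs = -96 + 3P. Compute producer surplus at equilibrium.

Equilibrium: 404 - 2P = -96 + 3P gives P* = 100, Q* = 204.
Supply starts at P = 32 (where Qs = 0).
PS = ½(100 − 32)(204) = 6936.

Producer surplus = 6936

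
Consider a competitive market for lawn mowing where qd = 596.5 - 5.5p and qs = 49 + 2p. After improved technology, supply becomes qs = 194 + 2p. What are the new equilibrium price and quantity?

p' = 161/3, q' = 904/3

Original equilibrium: p* = 73, q* = 195.
New equilibrium: 596.5 - 5.5p = 194 + 2p, so 402.5 = 7.5p and p' = 161/3; q' = 596.5 − 5.5(161/3) = 904/3.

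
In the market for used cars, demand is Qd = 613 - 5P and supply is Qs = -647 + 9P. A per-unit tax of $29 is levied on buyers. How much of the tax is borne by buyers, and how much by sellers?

Buyers bear 261/14, sellers bear 145/14

Pre-tax equilibrium: P* = 90, Q* = 163.
Tax on buyers shifts demand to Qd = 613 − 5(P + 29) = 468 - 5P.
468 - 5P = -647 + 9P gives seller price Ps = 1115/14; buyers pay Pb = 1115/14 + 29 = 1521/14.
New quantity: Q = 613 − 5(1521/14) = 977/14.
Buyer burden = 1521/14 − 90 = 261/14; seller burden = 90 − 1115/14 = 145/14.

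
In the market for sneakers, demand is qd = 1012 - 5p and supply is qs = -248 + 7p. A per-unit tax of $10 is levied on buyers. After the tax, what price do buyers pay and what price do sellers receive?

Buyers pay 665/6, sellers receive 605/6

Pre-tax equilibrium: p* = 105, q* = 487.
Tax on buyers shifts demand to qd = 1012 − 5(p + 10) = 962 - 5p.
962 - 5p = -248 + 7p gives seller price ps = 605/6; buyers pay pb = 605/6 + 10 = 665/6.
New quantity: q = 1012 − 5(665/6) = 2747/6.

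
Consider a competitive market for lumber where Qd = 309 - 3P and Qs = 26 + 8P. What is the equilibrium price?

Set Qd = Qs: 309 - 3P = 26 + 8P.
283 = 11P, so P* = 283/11.
Q* = 309 − 3(283/11) = 2550/11.

P* = 283/11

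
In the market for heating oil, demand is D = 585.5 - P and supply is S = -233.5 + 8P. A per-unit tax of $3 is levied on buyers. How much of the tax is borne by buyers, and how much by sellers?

Pre-tax equilibrium: P* = 91, Q* = 494.5.
Tax on buyers shifts demand to D = 585.5 − 1(P + 3) = 582.5 - P.
582.5 - P = -233.5 + 8P gives seller price Ps = 272/3; buyers pay Pb = 272/3 + 3 = 281/3.
New quantity: Q = 585.5 − 1(281/3) = 2951/6.
Buyer burden = 281/3 − 91 = 8/3; seller burden = 91 − 272/3 = 1/3.

Buyers bear 8/3, sellers bear 1/3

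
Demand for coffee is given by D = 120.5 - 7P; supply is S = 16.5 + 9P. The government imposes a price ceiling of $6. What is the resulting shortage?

Shortage = 8

Equilibrium price would be P* = 6.5, so the ceiling at 6 binds.
At P = 6: D = 120.5 − 7(6) = 78.5, S = 16.5 + 9(6) = 70.5.
Shortage = 78.5 − 70.5 = 8.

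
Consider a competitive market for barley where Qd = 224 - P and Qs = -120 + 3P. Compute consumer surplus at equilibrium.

Consumer surplus = 9522

Equilibrium: 224 - P = -120 + 3P gives P* = 86, Q* = 138.
Demand choke price (Qd = 0): P = 224.
CS = ½(224 − 86)(138) = 9522.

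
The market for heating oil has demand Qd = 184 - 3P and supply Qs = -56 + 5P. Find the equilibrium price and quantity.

Set Qd = Qs: 184 - 3P = -56 + 5P.
240 = 8P, so P* = 30.
Q* = 184 − 3(30) = 94.

P* = 30, Q* = 94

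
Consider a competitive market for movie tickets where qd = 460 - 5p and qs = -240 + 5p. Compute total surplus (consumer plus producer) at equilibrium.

Equilibrium: 460 - 5p = -240 + 5p gives p* = 70, q* = 110.
Demand choke price: p = 92; supply starts at p = 48.
CS = ½(92 − 70)(110) = 1210; PS = ½(70 − 48)(110) = 1210.

Total surplus = 2420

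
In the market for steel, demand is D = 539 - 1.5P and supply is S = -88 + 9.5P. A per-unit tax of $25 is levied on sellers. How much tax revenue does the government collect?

Pre-tax equilibrium: P* = 57, Q* = 453.5.
Tax on sellers shifts supply to S = -88 + 9.5(P − 25) = -325.5 + 9.5P.
539 - 1.5P = -325.5 + 9.5P gives buyer price Pb = 1729/22; sellers receive Ps = 1729/22 − 25 = 1179/22.
New quantity: Q = 539 − 1.5(1729/22) = 18529/44.
Revenue = 25 × 18529/44 = 463225/44.

Tax revenue = 463225/44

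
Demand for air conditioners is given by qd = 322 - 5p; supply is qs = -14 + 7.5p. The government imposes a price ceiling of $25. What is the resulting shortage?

Shortage = 23.5

Equilibrium price would be p* = 26.88, so the ceiling at 25 binds.
At p = 25: qd = 322 − 5(25) = 197, qs = -14 + 7.5(25) = 173.5.
Shortage = 197 − 173.5 = 23.5.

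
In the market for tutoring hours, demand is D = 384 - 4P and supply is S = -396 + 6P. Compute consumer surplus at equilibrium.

Consumer surplus = 648

Equilibrium: 384 - 4P = -396 + 6P gives P* = 78, Q* = 72.
Demand choke price (D = 0): P = 96.
CS = ½(96 − 78)(72) = 648.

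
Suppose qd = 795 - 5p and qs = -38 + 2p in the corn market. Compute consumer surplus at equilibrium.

Consumer surplus = 4000

Equilibrium: 795 - 5p = -38 + 2p gives p* = 119, q* = 200.
Demand choke price (qd = 0): p = 159.
CS = ½(159 − 119)(200) = 4000.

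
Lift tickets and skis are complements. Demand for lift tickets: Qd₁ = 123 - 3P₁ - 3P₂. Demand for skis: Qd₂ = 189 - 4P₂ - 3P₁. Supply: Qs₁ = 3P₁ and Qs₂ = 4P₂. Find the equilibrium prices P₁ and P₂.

P₁ = 139/13, P₂ = 255/13

Market 1: 123 - 3P₁ - 3P₂ = 3P₁ → 6P₁ + 3P₂ = 123.
Market 2: 8P₂ + 3P₁ = 189.
Eliminating P₂: 8×(1) − 3×(2) gives 39P₁ = 417, so P₁ = 139/13.
Back-substitute into (2): P₂ = (189 − 3×139/13) / 8 = 255/13.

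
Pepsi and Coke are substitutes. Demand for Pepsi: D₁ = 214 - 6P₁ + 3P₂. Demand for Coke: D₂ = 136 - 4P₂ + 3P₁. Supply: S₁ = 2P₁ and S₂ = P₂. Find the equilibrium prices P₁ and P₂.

Market 1: 214 - 6P₁ + 3P₂ = 2P₁ → 8P₁ - 3P₂ = 214.
Market 2: 5P₂ - 3P₁ = 136.
Eliminating P₂: 5×(1) + 3×(2) gives 31P₁ = 1478, so P₁ = 1478/31.
Back-substitute into (2): P₂ = (136 + 3×1478/31) / 5 = 1730/31.

P₁ = 1478/31, P₂ = 1730/31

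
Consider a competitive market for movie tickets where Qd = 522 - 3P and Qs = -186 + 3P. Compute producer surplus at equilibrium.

Producer surplus = 4704

Equilibrium: 522 - 3P = -186 + 3P gives P* = 118, Q* = 168.
Supply starts at P = 62 (where Qs = 0).
PS = ½(118 − 62)(168) = 4704.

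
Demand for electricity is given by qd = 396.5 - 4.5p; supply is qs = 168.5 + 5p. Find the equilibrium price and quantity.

p* = 24, q* = 288.5

Set qd = qs: 396.5 - 4.5p = 168.5 + 5p.
228 = 9.5p, so p* = 24.
q* = 396.5 − 4.5(24) = 288.5.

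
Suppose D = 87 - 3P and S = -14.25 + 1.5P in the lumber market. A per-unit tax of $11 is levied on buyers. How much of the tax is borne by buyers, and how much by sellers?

Pre-tax equilibrium: P* = 22.5, Q* = 19.5.
Tax on buyers shifts demand to D = 87 − 3(P + 11) = 54 - 3P.
54 - 3P = -14.25 + 1.5P gives seller price Ps = 91/6; buyers pay Pb = 91/6 + 11 = 157/6.
New quantity: Q = 87 − 3(157/6) = 8.5.
Buyer burden = 157/6 − 22.5 = 11/3; seller burden = 22.5 − 91/6 = 22/3.

Buyers bear 11/3, sellers bear 22/3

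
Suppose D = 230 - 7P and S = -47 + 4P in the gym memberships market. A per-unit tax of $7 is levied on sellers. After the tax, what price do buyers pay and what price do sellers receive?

Pre-tax equilibrium: P* = 277/11, Q* = 591/11.
Tax on sellers shifts supply to S = -47 + 4(P − 7) = -75 + 4P.
230 - 7P = -75 + 4P gives buyer price Pb = 305/11; sellers receive Ps = 305/11 − 7 = 228/11.
New quantity: Q = 230 − 7(305/11) = 395/11.

Buyers pay 305/11, sellers receive 228/11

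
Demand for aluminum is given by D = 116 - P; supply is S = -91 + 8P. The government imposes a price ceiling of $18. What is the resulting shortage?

Equilibrium price would be P* = 23, so the ceiling at 18 binds.
At P = 18: D = 116 − 1(18) = 98, S = -91 + 8(18) = 53.
Shortage = 98 − 53 = 45.

Shortage = 45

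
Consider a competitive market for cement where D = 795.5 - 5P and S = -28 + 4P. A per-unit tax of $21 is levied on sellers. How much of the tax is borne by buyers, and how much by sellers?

Buyers bear 28/3, sellers bear 35/3

Pre-tax equilibrium: P* = 91.5, Q* = 338.
Tax on sellers shifts supply to S = -28 + 4(P − 21) = -112 + 4P.
795.5 - 5P = -112 + 4P gives buyer price Pb = 605/6; sellers receive Ps = 605/6 − 21 = 479/6.
New quantity: Q = 795.5 − 5(605/6) = 874/3.
Buyer burden = 605/6 − 91.5 = 28/3; seller burden = 91.5 − 479/6 = 35/3.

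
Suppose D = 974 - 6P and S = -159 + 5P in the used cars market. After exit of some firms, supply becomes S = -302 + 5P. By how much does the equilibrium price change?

ΔP = 13

Original equilibrium: P* = 103, Q* = 356.
New equilibrium: 974 - 6P = -302 + 5P, so 1276 = 11P and P' = 116; Q' = 974 − 6(116) = 278.
Change in price: 116 − 103 = 13.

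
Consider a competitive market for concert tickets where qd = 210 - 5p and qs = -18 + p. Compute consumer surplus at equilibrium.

Consumer surplus = 40

Equilibrium: 210 - 5p = -18 + p gives p* = 38, q* = 20.
Demand choke price (qd = 0): p = 42.
CS = ½(42 − 38)(20) = 40.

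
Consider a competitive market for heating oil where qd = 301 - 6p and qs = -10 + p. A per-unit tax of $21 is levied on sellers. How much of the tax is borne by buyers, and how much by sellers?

Buyers bear $3, sellers bear $18

Pre-tax equilibrium: p* = 311/7, q* = 241/7.
Tax on sellers shifts supply to qs = -10 + 1(p − 21) = -31 + p.
301 - 6p = -31 + p gives buyer price pb = 332/7; sellers receive ps = 332/7 − 21 = 185/7.
New quantity: q = 301 − 6(332/7) = 115/7.
Buyer burden = 332/7 − 311/7 = 3; seller burden = 311/7 − 185/7 = 18.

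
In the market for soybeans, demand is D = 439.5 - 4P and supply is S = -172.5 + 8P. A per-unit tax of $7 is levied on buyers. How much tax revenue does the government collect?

Tax revenue = 9107/6

Pre-tax equilibrium: P* = 51, Q* = 235.5.
Tax on buyers shifts demand to D = 439.5 − 4(P + 7) = 411.5 - 4P.
411.5 - 4P = -172.5 + 8P gives seller price Ps = 146/3; buyers pay Pb = 146/3 + 7 = 167/3.
New quantity: Q = 439.5 − 4(167/3) = 1301/6.
Revenue = 7 × 1301/6 = 9107/6.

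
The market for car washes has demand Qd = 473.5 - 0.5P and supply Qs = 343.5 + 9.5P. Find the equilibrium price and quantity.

Set Qd = Qs: 473.5 - 0.5P = 343.5 + 9.5P.
130 = 10P, so P* = 13.
Q* = 473.5 − 0.5(13) = 467.

P* = 13, Q* = 467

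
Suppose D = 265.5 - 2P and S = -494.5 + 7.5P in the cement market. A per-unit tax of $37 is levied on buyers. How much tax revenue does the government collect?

Pre-tax equilibrium: P* = 80, Q* = 105.5.
Tax on buyers shifts demand to D = 265.5 − 2(P + 37) = 191.5 - 2P.
191.5 - 2P = -494.5 + 7.5P gives seller price Ps = 1372/19; buyers pay Pb = 1372/19 + 37 = 2075/19.
New quantity: Q = 265.5 − 2(2075/19) = 1789/38.
Revenue = 37 × 1789/38 = 66193/38.

Tax revenue = 66193/38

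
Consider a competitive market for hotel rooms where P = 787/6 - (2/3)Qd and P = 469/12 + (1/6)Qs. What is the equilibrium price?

Set the two price expressions equal: 787/6 - (2/3)Q = 469/12 + (1/6)Q.
1105/12 = (5/6)Q, so Q* = 110.5.
P* = 787/6 − (2/3)(110.5) = 57.5.

P* = 57.5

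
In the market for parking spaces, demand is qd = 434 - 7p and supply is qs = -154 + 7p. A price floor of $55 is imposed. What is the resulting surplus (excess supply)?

Surplus = 182

Equilibrium price would be p* = 42, so the floor at 55 binds.
At p = 55: qd = 49, qs = 231.
Surplus = 231 − 49 = 182.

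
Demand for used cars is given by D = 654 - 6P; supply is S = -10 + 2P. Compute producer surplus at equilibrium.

Producer surplus = 6084

Equilibrium: 654 - 6P = -10 + 2P gives P* = 83, Q* = 156.
Supply starts at P = 5 (where S = 0).
PS = ½(83 − 5)(156) = 6084.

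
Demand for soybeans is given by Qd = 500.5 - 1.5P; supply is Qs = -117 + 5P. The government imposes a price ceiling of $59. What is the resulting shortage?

Shortage = 234

Equilibrium price would be P* = 95, so the ceiling at 59 binds.
At P = 59: Qd = 500.5 − 1.5(59) = 412, Qs = -117 + 5(59) = 178.
Shortage = 412 − 178 = 234.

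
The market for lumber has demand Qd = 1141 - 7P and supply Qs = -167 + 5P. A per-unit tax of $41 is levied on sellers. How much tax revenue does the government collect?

Pre-tax equilibrium: P* = 109, Q* = 378.
Tax on sellers shifts supply to Qs = -167 + 5(P − 41) = -372 + 5P.
1141 - 7P = -372 + 5P gives buyer price Pb = 1513/12; sellers receive Ps = 1513/12 − 41 = 1021/12.
New quantity: Q = 1141 − 7(1513/12) = 3101/12.
Revenue = 41 × 3101/12 = 127141/12.

Tax revenue = 127141/12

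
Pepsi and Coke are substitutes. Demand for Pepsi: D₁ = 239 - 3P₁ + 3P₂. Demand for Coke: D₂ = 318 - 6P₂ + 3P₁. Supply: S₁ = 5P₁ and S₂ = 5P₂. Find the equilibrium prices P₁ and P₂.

Market 1: 239 - 3P₁ + 3P₂ = 5P₁ → 8P₁ - 3P₂ = 239.
Market 2: 11P₂ - 3P₁ = 318.
Eliminating P₂: 11×(1) + 3×(2) gives 79P₁ = 3583, so P₁ = 3583/79.
Back-substitute into (2): P₂ = (318 + 3×3583/79) / 11 = 3261/79.

P₁ = 3583/79, P₂ = 3261/79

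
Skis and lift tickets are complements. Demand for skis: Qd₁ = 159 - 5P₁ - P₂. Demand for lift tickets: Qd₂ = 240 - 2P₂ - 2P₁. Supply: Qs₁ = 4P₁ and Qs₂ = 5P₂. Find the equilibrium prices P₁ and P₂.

Market 1: 159 - 5P₁ - P₂ = 4P₁ → 9P₁ + P₂ = 159.
Market 2: 7P₂ + 2P₁ = 240.
Eliminating P₂: 7×(1) − 1×(2) gives 61P₁ = 873, so P₁ = 873/61.
Back-substitute into (2): P₂ = (240 − 2×873/61) / 7 = 1842/61.

P₁ = 873/61, P₂ = 1842/61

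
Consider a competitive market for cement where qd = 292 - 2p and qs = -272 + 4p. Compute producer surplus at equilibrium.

Equilibrium: 292 - 2p = -272 + 4p gives p* = 94, q* = 104.
Supply starts at p = 68 (where qs = 0).
PS = ½(94 − 68)(104) = 1352.

Producer surplus = 1352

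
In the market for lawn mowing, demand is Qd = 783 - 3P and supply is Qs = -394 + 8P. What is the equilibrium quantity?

Q* = 462

Set Qd = Qs: 783 - 3P = -394 + 8P.
1177 = 11P, so P* = 107.
Q* = 783 − 3(107) = 462.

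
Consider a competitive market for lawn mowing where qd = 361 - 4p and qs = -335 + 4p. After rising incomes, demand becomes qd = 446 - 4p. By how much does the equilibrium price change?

Original equilibrium: p* = 87, q* = 13.
New equilibrium: 446 - 4p = -335 + 4p, so 781 = 8p and p' = 97.625; q' = 446 − 4(97.625) = 55.5.
Change in price: 97.625 − 87 = 10.625.

Δp = 10.625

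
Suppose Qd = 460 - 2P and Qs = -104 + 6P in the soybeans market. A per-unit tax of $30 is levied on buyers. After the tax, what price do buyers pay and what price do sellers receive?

Buyers pay $93, sellers receive $63

Pre-tax equilibrium: P* = 70.5, Q* = 319.
Tax on buyers shifts demand to Qd = 460 − 2(P + 30) = 400 - 2P.
400 - 2P = -104 + 6P gives seller price Ps = 63; buyers pay Pb = 63 + 30 = 93.
New quantity: Q = 460 − 2(93) = 274.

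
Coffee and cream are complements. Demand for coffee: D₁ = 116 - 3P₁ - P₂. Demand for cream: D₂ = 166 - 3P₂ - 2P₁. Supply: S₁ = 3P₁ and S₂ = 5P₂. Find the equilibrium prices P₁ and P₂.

Market 1: 116 - 3P₁ - P₂ = 3P₁ → 6P₁ + P₂ = 116.
Market 2: 8P₂ + 2P₁ = 166.
Eliminating P₂: 8×(1) − 1×(2) gives 46P₁ = 762, so P₁ = 381/23.
Back-substitute into (2): P₂ = (166 − 2×381/23) / 8 = 382/23.

P₁ = 381/23, P₂ = 382/23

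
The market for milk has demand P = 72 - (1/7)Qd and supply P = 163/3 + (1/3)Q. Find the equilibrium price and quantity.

P* = 66.7, Q* = 37.1

Set the two price expressions equal: 72 - (1/7)Q = 163/3 + (1/3)Q.
53/3 = (10/21)Q, so Q* = 37.1.
P* = 72 − (1/7)(37.1) = 66.7.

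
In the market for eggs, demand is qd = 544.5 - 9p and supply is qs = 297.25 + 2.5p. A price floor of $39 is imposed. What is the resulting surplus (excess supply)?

Surplus = 201.25

Equilibrium price would be p* = 21.5, so the floor at 39 binds.
At p = 39: qd = 193.5, qs = 394.75.
Surplus = 394.75 − 193.5 = 201.25.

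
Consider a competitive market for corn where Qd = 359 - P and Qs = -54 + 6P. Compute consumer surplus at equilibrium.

Equilibrium: 359 - P = -54 + 6P gives P* = 59, Q* = 300.
Demand choke price (Qd = 0): P = 359.
CS = ½(359 − 59)(300) = 45000.

Consumer surplus = 45000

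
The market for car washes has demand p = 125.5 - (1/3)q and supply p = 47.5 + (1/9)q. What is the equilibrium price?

p* = 67

Set the two price expressions equal: 125.5 - (1/3)q = 47.5 + (1/9)q.
78 = (4/9)q, so q* = 175.5.
p* = 125.5 − (1/3)(175.5) = 67.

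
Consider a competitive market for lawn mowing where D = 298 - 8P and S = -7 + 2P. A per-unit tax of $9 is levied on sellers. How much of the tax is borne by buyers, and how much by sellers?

Buyers bear $1.8, sellers bear $7.2

Pre-tax equilibrium: P* = 30.5, Q* = 54.
Tax on sellers shifts supply to S = -7 + 2(P − 9) = -25 + 2P.
298 - 8P = -25 + 2P gives buyer price Pb = 32.3; sellers receive Ps = 32.3 − 9 = 23.3.
New quantity: Q = 298 − 8(32.3) = 39.6.
Buyer burden = 32.3 − 30.5 = 1.8; seller burden = 30.5 − 23.3 = 7.2.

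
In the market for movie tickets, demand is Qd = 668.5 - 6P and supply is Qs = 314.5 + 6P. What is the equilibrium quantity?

Set Qd = Qs: 668.5 - 6P = 314.5 + 6P.
354 = 12P, so P* = 29.5.
Q* = 668.5 − 6(29.5) = 491.5.

Q* = 491.5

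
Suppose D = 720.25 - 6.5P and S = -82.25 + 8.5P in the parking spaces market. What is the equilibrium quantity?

Q* = 372.5

Set D = S: 720.25 - 6.5P = -82.25 + 8.5P.
802.5 = 15P, so P* = 53.5.
Q* = 720.25 − 6.5(53.5) = 372.5.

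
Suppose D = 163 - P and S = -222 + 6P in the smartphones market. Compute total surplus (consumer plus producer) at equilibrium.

Total surplus = 6804

Equilibrium: 163 - P = -222 + 6P gives P* = 55, Q* = 108.
Demand choke price: P = 163; supply starts at P = 37.
CS = ½(163 − 55)(108) = 5832; PS = ½(55 − 37)(108) = 972.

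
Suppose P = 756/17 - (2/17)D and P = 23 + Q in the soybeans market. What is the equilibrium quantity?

Q* = 365/19

Set the two price expressions equal: 756/17 - (2/17)Q = 23 + Q.
365/17 = (19/17)Q, so Q* = 365/19.
P* = 756/17 − (2/17)(365/19) = 802/19.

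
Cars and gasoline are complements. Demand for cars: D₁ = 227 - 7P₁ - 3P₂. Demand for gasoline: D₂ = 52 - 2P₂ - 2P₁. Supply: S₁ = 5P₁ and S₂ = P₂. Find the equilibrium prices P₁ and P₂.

P₁ = 17.5, P₂ = 17/3

Market 1: 227 - 7P₁ - 3P₂ = 5P₁ → 12P₁ + 3P₂ = 227.
Market 2: 3P₂ + 2P₁ = 52.
Eliminating P₂: 3×(1) − 3×(2) gives 30P₁ = 525, so P₁ = 17.5.
Back-substitute into (2): P₂ = (52 − 2×17.5) / 3 = 17/3.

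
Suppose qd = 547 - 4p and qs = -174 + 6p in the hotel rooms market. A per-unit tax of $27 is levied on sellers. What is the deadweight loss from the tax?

Deadweight loss = 874.8

Pre-tax equilibrium: p* = 72.1, q* = 258.6.
Tax on sellers shifts supply to qs = -174 + 6(p − 27) = -336 + 6p.
547 - 4p = -336 + 6p gives buyer price pb = 88.3; sellers receive ps = 88.3 − 27 = 61.3.
New quantity: q = 547 − 4(88.3) = 193.8.
DWL = ½ × 27 × (258.6 − 193.8) = 874.8.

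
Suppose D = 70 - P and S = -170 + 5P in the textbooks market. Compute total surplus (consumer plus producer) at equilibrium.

Equilibrium: 70 - P = -170 + 5P gives P* = 40, Q* = 30.
Demand choke price: P = 70; supply starts at P = 34.
CS = ½(70 − 40)(30) = 450; PS = ½(40 − 34)(30) = 90.

Total surplus = 540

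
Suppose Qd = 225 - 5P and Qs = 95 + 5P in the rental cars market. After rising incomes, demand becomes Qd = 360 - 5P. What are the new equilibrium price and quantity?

P' = 26.5, Q' = 227.5

Original equilibrium: P* = 13, Q* = 160.
New equilibrium: 360 - 5P = 95 + 5P, so 265 = 10P and P' = 26.5; Q' = 360 − 5(26.5) = 227.5.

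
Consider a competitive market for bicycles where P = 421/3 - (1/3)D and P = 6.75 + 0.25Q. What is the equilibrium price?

P* = 64

Set the two price expressions equal: 421/3 - (1/3)Q = 6.75 + 0.25Q.
1603/12 = (7/12)Q, so Q* = 229.
P* = 421/3 − (1/3)(229) = 64.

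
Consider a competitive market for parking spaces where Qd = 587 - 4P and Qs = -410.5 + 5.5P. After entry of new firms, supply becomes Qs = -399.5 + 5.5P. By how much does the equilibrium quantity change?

ΔQ = 88/19

Original equilibrium: P* = 105, Q* = 167.
New equilibrium: 587 - 4P = -399.5 + 5.5P, so 986.5 = 9.5P and P' = 1973/19; Q' = 587 − 4(1973/19) = 3261/19.
Change in quantity: 3261/19 − 167 = 88/19.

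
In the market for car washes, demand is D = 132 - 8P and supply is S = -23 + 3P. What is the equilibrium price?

P* = 155/11

Set D = S: 132 - 8P = -23 + 3P.
155 = 11P, so P* = 155/11.
Q* = 132 − 8(155/11) = 212/11.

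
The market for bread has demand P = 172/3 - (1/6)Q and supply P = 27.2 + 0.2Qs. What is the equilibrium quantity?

Q* = 904/11

Set the two price expressions equal: 172/3 - (1/6)Q = 27.2 + 0.2Q.
452/15 = (11/30)Q, so Q* = 904/11.
P* = 172/3 − (1/6)(904/11) = 480/11.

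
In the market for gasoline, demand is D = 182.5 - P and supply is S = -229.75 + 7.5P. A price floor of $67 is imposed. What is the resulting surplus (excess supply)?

Equilibrium price would be P* = 48.5, so the floor at 67 binds.
At P = 67: D = 115.5, S = 272.75.
Surplus = 272.75 − 115.5 = 157.25.

Surplus = 157.25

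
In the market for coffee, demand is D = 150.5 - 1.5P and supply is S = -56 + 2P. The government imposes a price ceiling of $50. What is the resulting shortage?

Shortage = 31.5

Equilibrium price would be P* = 59, so the ceiling at 50 binds.
At P = 50: D = 150.5 − 1.5(50) = 75.5, S = -56 + 2(50) = 44.
Shortage = 75.5 − 44 = 31.5.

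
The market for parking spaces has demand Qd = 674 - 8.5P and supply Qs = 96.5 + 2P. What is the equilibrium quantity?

Set Qd = Qs: 674 - 8.5P = 96.5 + 2P.
577.5 = 10.5P, so P* = 55.
Q* = 674 − 8.5(55) = 206.5.

Q* = 206.5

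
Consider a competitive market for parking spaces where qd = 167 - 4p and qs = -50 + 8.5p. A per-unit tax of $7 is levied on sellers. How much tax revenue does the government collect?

Tax revenue = 549.64

Pre-tax equilibrium: p* = 17.36, q* = 97.56.
Tax on sellers shifts supply to qs = -50 + 8.5(p − 7) = -109.5 + 8.5p.
167 - 4p = -109.5 + 8.5p gives buyer price pb = 22.12; sellers receive ps = 22.12 − 7 = 15.12.
New quantity: q = 167 − 4(22.12) = 78.52.
Revenue = 7 × 78.52 = 549.64.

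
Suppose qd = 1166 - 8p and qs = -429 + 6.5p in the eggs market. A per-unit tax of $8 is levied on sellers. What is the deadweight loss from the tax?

Pre-tax equilibrium: p* = 110, q* = 286.
Tax on sellers shifts supply to qs = -429 + 6.5(p − 8) = -481 + 6.5p.
1166 - 8p = -481 + 6.5p gives buyer price pb = 3294/29; sellers receive ps = 3294/29 − 8 = 3062/29.
New quantity: q = 1166 − 8(3294/29) = 7462/29.
DWL = ½ × 8 × (286 − 7462/29) = 3328/29.

Deadweight loss = 3328/29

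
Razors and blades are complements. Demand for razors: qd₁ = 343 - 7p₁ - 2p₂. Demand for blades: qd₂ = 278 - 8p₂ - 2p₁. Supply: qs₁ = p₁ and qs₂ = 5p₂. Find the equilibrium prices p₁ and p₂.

Market 1: 343 - 7p₁ - 2p₂ = p₁ → 8p₁ + 2p₂ = 343.
Market 2: 13p₂ + 2p₁ = 278.
Eliminating p₂: 13×(1) − 2×(2) gives 100p₁ = 3903, so p₁ = 39.03.
Back-substitute into (2): p₂ = (278 − 2×39.03) / 13 = 15.38.

p₁ = 39.03, p₂ = 15.38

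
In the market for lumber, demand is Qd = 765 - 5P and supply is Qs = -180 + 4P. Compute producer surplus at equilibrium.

Producer surplus = 7200

Equilibrium: 765 - 5P = -180 + 4P gives P* = 105, Q* = 240.
Supply starts at P = 45 (where Qs = 0).
PS = ½(105 − 45)(240) = 7200.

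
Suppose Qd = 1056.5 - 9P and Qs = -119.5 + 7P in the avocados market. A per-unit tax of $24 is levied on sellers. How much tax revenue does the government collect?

Pre-tax equilibrium: P* = 73.5, Q* = 395.
Tax on sellers shifts supply to Qs = -119.5 + 7(P − 24) = -287.5 + 7P.
1056.5 - 9P = -287.5 + 7P gives buyer price Pb = 84; sellers receive Ps = 84 − 24 = 60.
New quantity: Q = 1056.5 − 9(84) = 300.5.
Revenue = 24 × 300.5 = 7212.

Tax revenue = 7212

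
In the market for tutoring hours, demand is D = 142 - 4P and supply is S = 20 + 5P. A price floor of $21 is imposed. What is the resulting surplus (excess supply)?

Equilibrium price would be P* = 122/9, so the floor at 21 binds.
At P = 21: D = 58, S = 125.
Surplus = 125 − 58 = 67.

Surplus = 67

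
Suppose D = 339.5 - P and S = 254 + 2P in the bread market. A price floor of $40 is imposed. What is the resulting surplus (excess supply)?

Equilibrium price would be P* = 28.5, so the floor at 40 binds.
At P = 40: D = 299.5, S = 334.
Surplus = 334 − 299.5 = 34.5.

Surplus = 34.5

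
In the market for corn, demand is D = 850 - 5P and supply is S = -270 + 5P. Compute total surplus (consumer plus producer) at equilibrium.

Equilibrium: 850 - 5P = -270 + 5P gives P* = 112, Q* = 290.
Demand choke price: P = 170; supply starts at P = 54.
CS = ½(170 − 112)(290) = 8410; PS = ½(112 − 54)(290) = 8410.

Total surplus = 16820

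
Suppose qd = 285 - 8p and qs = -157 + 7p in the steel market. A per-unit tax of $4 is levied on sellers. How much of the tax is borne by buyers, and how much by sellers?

Pre-tax equilibrium: p* = 442/15, q* = 739/15.
Tax on sellers shifts supply to qs = -157 + 7(p − 4) = -185 + 7p.
285 - 8p = -185 + 7p gives buyer price pb = 94/3; sellers receive ps = 94/3 − 4 = 82/3.
New quantity: q = 285 − 8(94/3) = 103/3.
Buyer burden = 94/3 − 442/15 = 28/15; seller burden = 442/15 − 82/3 = 32/15.

Buyers bear 28/15, sellers bear 32/15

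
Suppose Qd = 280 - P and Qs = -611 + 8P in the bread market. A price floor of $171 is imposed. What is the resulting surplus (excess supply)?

Surplus = 648

Equilibrium price would be P* = 99, so the floor at 171 binds.
At P = 171: Qd = 109, Qs = 757.
Surplus = 757 − 109 = 648.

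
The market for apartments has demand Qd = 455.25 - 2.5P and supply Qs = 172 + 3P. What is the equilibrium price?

Set Qd = Qs: 455.25 - 2.5P = 172 + 3P.
283.25 = 5.5P, so P* = 51.5.
Q* = 455.25 − 2.5(51.5) = 326.5.

P* = 51.5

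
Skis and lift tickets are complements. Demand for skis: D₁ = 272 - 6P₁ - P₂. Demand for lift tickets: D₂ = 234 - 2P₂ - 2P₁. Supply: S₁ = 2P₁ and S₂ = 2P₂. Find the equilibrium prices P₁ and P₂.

Market 1: 272 - 6P₁ - P₂ = 2P₁ → 8P₁ + P₂ = 272.
Market 2: 4P₂ + 2P₁ = 234.
Eliminating P₂: 4×(1) − 1×(2) gives 30P₁ = 854, so P₁ = 427/15.
Back-substitute into (2): P₂ = (234 − 2×427/15) / 4 = 664/15.

P₁ = 427/15, P₂ = 664/15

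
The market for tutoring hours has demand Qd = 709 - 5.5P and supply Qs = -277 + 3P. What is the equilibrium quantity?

Set Qd = Qs: 709 - 5.5P = -277 + 3P.
986 = 8.5P, so P* = 116.
Q* = 709 − 5.5(116) = 71.

Q* = 71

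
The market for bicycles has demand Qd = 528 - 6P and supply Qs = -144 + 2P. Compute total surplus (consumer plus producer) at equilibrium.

Equilibrium: 528 - 6P = -144 + 2P gives P* = 84, Q* = 24.
Demand choke price: P = 88; supply starts at P = 72.
CS = ½(88 − 84)(24) = 48; PS = ½(84 − 72)(24) = 144.

Total surplus = 192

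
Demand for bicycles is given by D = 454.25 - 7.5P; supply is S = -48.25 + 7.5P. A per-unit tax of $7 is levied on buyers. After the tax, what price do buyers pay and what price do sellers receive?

Pre-tax equilibrium: P* = 33.5, Q* = 203.
Tax on buyers shifts demand to D = 454.25 − 7.5(P + 7) = 401.75 - 7.5P.
401.75 - 7.5P = -48.25 + 7.5P gives seller price Ps = 30; buyers pay Pb = 30 + 7 = 37.
New quantity: Q = 454.25 − 7.5(37) = 176.75.

Buyers pay $37, sellers receive $30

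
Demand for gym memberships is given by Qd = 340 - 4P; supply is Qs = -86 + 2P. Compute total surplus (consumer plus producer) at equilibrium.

Equilibrium: 340 - 4P = -86 + 2P gives P* = 71, Q* = 56.
Demand choke price: P = 85; supply starts at P = 43.
CS = ½(85 − 71)(56) = 392; PS = ½(71 − 43)(56) = 784.

Total surplus = 1176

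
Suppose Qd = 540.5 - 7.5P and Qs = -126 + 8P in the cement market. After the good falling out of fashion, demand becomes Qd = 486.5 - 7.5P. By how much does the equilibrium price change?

Original equilibrium: P* = 43, Q* = 218.
New equilibrium: 486.5 - 7.5P = -126 + 8P, so 612.5 = 15.5P and P' = 1225/31; Q' = 486.5 − 7.5(1225/31) = 5894/31.
Change in price: 1225/31 − 43 = -108/31.

ΔP = -108/31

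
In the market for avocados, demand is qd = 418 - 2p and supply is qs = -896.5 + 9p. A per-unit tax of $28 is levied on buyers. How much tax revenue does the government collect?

Pre-tax equilibrium: p* = 119.5, q* = 179.
Tax on buyers shifts demand to qd = 418 − 2(p + 28) = 362 - 2p.
362 - 2p = -896.5 + 9p gives seller price ps = 2517/22; buyers pay pb = 2517/22 + 28 = 3133/22.
New quantity: q = 418 − 2(3133/22) = 1465/11.
Revenue = 28 × 1465/11 = 41020/11.

Tax revenue = 41020/11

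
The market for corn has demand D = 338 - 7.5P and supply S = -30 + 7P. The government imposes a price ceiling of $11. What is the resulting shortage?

Equilibrium price would be P* = 736/29, so the ceiling at 11 binds.
At P = 11: D = 338 − 7.5(11) = 255.5, S = -30 + 7(11) = 47.
Shortage = 255.5 − 47 = 208.5.

Shortage = 208.5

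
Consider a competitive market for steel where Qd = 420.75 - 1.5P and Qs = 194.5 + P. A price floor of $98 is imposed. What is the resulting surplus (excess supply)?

Surplus = 18.75

Equilibrium price would be P* = 90.5, so the floor at 98 binds.
At P = 98: Qd = 273.75, Qs = 292.5.
Surplus = 292.5 − 273.75 = 18.75.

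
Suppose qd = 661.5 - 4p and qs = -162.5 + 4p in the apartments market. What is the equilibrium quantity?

Set qd = qs: 661.5 - 4p = -162.5 + 4p.
824 = 8p, so p* = 103.
q* = 661.5 − 4(103) = 249.5.

q* = 249.5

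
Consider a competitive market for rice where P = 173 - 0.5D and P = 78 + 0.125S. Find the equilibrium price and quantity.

P* = 97, Q* = 152

Set the two price expressions equal: 173 - 0.5Q = 78 + 0.125Q.
95 = 0.625Q, so Q* = 152.
P* = 173 − (0.5)(152) = 97.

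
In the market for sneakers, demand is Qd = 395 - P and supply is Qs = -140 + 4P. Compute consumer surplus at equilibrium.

Equilibrium: 395 - P = -140 + 4P gives P* = 107, Q* = 288.
Demand choke price (Qd = 0): P = 395.
CS = ½(395 − 107)(288) = 41472.

Consumer surplus = 41472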